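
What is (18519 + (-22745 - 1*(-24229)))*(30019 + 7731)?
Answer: 755113250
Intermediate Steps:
(18519 + (-22745 - 1*(-24229)))*(30019 + 7731) = (18519 + (-22745 + 24229))*37750 = (18519 + 1484)*37750 = 20003*37750 = 755113250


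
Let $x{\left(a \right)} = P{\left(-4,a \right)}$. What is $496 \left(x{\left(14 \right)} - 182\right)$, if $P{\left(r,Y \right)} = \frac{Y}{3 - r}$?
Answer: $-89280$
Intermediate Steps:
$x{\left(a \right)} = \frac{a}{7}$ ($x{\left(a \right)} = - \frac{a}{-3 - 4} = - \frac{a}{-7} = \left(-1\right) a \left(- \frac{1}{7}\right) = \frac{a}{7}$)
$496 \left(x{\left(14 \right)} - 182\right) = 496 \left(\frac{1}{7} \cdot 14 - 182\right) = 496 \left(2 - 182\right) = 496 \left(-180\right) = -89280$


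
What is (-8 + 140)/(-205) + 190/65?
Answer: 6074/2665 ≈ 2.2792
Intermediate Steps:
(-8 + 140)/(-205) + 190/65 = 132*(-1/205) + 190*(1/65) = -132/205 + 38/13 = 6074/2665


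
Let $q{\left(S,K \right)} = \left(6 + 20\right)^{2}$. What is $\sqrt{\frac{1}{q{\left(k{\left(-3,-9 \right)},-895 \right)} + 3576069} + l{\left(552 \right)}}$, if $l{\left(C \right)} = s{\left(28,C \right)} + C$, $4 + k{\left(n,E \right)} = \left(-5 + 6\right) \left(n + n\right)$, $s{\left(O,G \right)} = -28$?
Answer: $\frac{\sqrt{6703586916169845}}{3576745} \approx 22.891$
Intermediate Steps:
$k{\left(n,E \right)} = -4 + 2 n$ ($k{\left(n,E \right)} = -4 + \left(-5 + 6\right) \left(n + n\right) = -4 + 1 \cdot 2 n = -4 + 2 n$)
$l{\left(C \right)} = -28 + C$
$q{\left(S,K \right)} = 676$ ($q{\left(S,K \right)} = 26^{2} = 676$)
$\sqrt{\frac{1}{q{\left(k{\left(-3,-9 \right)},-895 \right)} + 3576069} + l{\left(552 \right)}} = \sqrt{\frac{1}{676 + 3576069} + \left(-28 + 552\right)} = \sqrt{\frac{1}{3576745} + 524} = \sqrt{\frac{1874214381}{3576745}} = \frac{\sqrt{6703586916169845}}{3576745}$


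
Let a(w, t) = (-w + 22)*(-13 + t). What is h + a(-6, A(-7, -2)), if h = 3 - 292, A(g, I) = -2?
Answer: -709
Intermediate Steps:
a(w, t) = (-13 + t)*(22 - w) (a(w, t) = (22 - w)*(-13 + t) = (-13 + t)*(22 - w))
h = -289
h + a(-6, A(-7, -2)) = -289 + (-286 + 13*(-6) + 22*(-2) - 1*(-2)*(-6)) = -289 + (-286 - 78 - 44 - 12) = -289 - 420 = -709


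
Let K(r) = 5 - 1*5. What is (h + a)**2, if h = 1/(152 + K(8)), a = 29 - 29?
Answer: 1/23104 ≈ 4.3283e-5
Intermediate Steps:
K(r) = 0 (K(r) = 5 - 5 = 0)
a = 0
h = 1/152 (h = 1/(152 + 0) = 1/152 ≈ 0.0065789)
(h + a)**2 = (1/152 + 0)**2 = (1/152)**2 = 1/23104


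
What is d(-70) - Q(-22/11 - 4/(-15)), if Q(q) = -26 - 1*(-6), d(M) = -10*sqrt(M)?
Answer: 20 - 10*I*sqrt(70) ≈ 20.0 - 83.666*I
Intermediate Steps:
Q(q) = -20 (Q(q) = -26 + 6 = -20)
d(-70) - Q(-22/11 - 4/(-15)) = -10*I*sqrt(70) - 1*(-20) = -10*I*sqrt(70) + 20 = 20 - 10*I*sqrt(70)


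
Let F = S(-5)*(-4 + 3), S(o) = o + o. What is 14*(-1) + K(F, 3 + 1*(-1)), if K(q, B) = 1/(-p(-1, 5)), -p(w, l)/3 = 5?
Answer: -209/15 ≈ -13.933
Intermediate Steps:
p(w, l) = -15 (p(w, l) = -3*5 = -15)
S(o) = 2*o
F = 10 (F = (2*(-5))*(-4 + 3) = -10*(-1) = 10)
K(q, B) = 1/15 (K(q, B) = 1/(-1*(-15)) = 1/15)
14*(-1) + K(F, 3 + 1*(-1)) = 14*(-1) + 1/15 = -14 + 1/15 = -209/15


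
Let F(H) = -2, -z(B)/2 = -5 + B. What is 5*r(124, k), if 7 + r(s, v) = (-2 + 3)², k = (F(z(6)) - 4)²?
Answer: -30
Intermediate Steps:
z(B) = 10 - 2*B (z(B) = -2*(-5 + B) = 10 - 2*B)
k = 36 (k = (-2 - 4)² = (-6)² = 36)
r(s, v) = -6 (r(s, v) = -7 + (-2 + 3)² = -7 + 1² = -7 + 1 = -6)
5*r(124, k) = 5*(-6) = -30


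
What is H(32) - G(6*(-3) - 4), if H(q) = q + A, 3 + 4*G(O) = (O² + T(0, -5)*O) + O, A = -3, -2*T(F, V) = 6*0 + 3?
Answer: -94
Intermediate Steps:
T(F, V) = -3/2 (T(F, V) = -(6*0 + 3)/2 = -(0 + 3)/2 = -½*3 = -3/2)
G(O) = -¾ - O/8 + O²/4 (G(O) = -¾ + ((O² - 3*O/2) + O)/4 = -¾ + (O² - O/2)/4 = -¾ + (-O/8 + O²/4) = -¾ - O/8 + O²/4)
H(q) = -3 + q (H(q) = q - 3 = -3 + q)
H(32) - G(6*(-3) - 4) = (-3 + 32) - (-¾ - (6*(-3) - 4)/8 + (6*(-3) - 4)²/4) = 29 - (-¾ - (-18 - 4)/8 + (-18 - 4)²/4) = 29 - (-¾ - ⅛*(-22) + (¼)*(-22)²) = 29 - (-¾ + 11/4 + (¼)*484) = 29 - (-¾ + 11/4 + 121) = 29 - 1*123 = 29 - 123 = -94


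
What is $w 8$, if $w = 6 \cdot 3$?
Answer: $144$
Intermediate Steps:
$w = 18$
$w 8 = 18 \cdot 8 = 144$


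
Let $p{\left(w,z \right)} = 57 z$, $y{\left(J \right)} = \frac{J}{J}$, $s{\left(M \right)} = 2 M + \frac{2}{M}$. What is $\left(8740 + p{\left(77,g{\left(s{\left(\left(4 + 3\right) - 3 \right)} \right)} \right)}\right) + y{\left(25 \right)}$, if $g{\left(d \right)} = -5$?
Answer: $8456$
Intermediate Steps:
$y{\left(J \right)} = 1$
$\left(8740 + p{\left(77,g{\left(s{\left(\left(4 + 3\right) - 3 \right)} \right)} \right)}\right) + y{\left(25 \right)} = \left(8740 + 57 \left(-5\right)\right) + 1 = \left(8740 - 285\right) + 1 = 8455 + 1 = 8456$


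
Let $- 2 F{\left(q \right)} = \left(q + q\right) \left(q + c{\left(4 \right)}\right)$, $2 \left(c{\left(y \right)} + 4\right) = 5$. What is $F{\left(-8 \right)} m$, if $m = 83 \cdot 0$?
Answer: $0$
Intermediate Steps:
$c{\left(y \right)} = - \frac{3}{2}$ ($c{\left(y \right)} = -4 + \frac{1}{2} \cdot 5 = -4 + \frac{5}{2} = - \frac{3}{2}$)
$F{\left(q \right)} = - q \left(- \frac{3}{2} + q\right)$ ($F{\left(q \right)} = - \frac{\left(q + q\right) \left(q - \frac{3}{2}\right)}{2} = - \frac{2 q \left(- \frac{3}{2} + q\right)}{2} = - q \left(- \frac{3}{2} + q\right)$)
$m = 0$
$F{\left(-8 \right)} m = \frac{1}{2} \left(-8\right) \left(3 - -16\right) 0 = \frac{1}{2} \left(-8\right) \left(3 + 16\right) 0 = \frac{1}{2} \left(-8\right) 19 \cdot 0 = \left(-76\right) 0 = 0$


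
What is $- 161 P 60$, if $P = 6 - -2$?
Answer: $-77280$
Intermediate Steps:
$P = 8$ ($P = 6 + 2 = 8$)
$- 161 P 60 = - 161 \cdot 8 \cdot 60 = \left(-161\right) 480 = -77280$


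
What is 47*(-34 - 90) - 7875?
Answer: -13703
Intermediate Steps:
47*(-34 - 90) - 7875 = 47*(-124) - 7875 = -5828 - 7875 = -13703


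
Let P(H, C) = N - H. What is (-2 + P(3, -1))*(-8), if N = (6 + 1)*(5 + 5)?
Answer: -520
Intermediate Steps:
N = 70 (N = 7*10 = 70)
P(H, C) = 70 - H
(-2 + P(3, -1))*(-8) = (-2 + (70 - 1*3))*(-8) = (-2 + (70 - 3))*(-8) = (-2 + 67)*(-8) = 65*(-8) = -520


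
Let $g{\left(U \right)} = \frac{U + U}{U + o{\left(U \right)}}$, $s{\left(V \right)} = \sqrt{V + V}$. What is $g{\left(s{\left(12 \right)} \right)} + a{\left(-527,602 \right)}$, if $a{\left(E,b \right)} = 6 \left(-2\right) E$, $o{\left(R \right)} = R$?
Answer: $6325$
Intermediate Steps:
$s{\left(V \right)} = \sqrt{2} \sqrt{V}$ ($s{\left(V \right)} = \sqrt{2 V} = \sqrt{2} \sqrt{V}$)
$a{\left(E,b \right)} = - 12 E$
$g{\left(U \right)} = 1$ ($g{\left(U \right)} = \frac{U + U}{U + U} = \frac{2 U}{2 U} = 2 U \frac{1}{2 U} = 1$)
$g{\left(s{\left(12 \right)} \right)} + a{\left(-527,602 \right)} = 1 - -6324 = 1 + 6324 = 6325$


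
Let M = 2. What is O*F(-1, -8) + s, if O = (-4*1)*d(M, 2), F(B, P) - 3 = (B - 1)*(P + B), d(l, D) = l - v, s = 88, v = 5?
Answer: 340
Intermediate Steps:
d(l, D) = -5 + l (d(l, D) = l - 1*5 = l - 5 = -5 + l)
F(B, P) = 3 + (-1 + B)*(B + P) (F(B, P) = 3 + (B - 1)*(P + B) = 3 + (-1 + B)*(B + P))
O = 12 (O = (-4*1)*(-5 + 2) = -4*(-3) = 12)
O*F(-1, -8) + s = 12*(3 + (-1)**2 - 1*(-1) - 1*(-8) - 1*(-8)) + 88 = 12*(3 + 1 + 1 + 8 + 8) + 88 = 12*21 + 88 = 252 + 88 = 340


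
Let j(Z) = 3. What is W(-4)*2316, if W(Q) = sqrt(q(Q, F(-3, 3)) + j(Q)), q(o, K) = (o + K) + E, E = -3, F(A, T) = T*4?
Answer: 4632*sqrt(2) ≈ 6550.6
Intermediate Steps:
F(A, T) = 4*T
q(o, K) = -3 + K + o (q(o, K) = (o + K) - 3 = (K + o) - 3 = -3 + K + o)
W(Q) = sqrt(12 + Q) (W(Q) = sqrt((-3 + 4*3 + Q) + 3) = sqrt((-3 + 12 + Q) + 3) = sqrt((9 + Q) + 3) = sqrt(12 + Q))
W(-4)*2316 = sqrt(12 - 4)*2316 = sqrt(8)*2316 = (2*sqrt(2))*2316 = 4632*sqrt(2)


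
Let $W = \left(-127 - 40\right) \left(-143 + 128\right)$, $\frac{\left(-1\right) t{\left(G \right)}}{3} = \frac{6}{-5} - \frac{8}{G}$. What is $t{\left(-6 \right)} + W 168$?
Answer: $\frac{2104198}{5} \approx 4.2084 \cdot 10^{5}$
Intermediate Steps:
$t{\left(G \right)} = \frac{18}{5} + \frac{24}{G}$ ($t{\left(G \right)} = - 3 \left(\frac{6}{-5} - \frac{8}{G}\right) = - 3 \left(6 \left(- \frac{1}{5}\right) - \frac{8}{G}\right) = - 3 \left(- \frac{6}{5} - \frac{8}{G}\right) = \frac{18}{5} + \frac{24}{G}$)
$W = 2505$ ($W = \left(-127 - 40\right) \left(-15\right) = \left(-167\right) \left(-15\right) = 2505$)
$t{\left(-6 \right)} + W 168 = \left(\frac{18}{5} + \frac{24}{-6}\right) + 2505 \cdot 168 = \left(\frac{18}{5} + 24 \left(- \frac{1}{6}\right)\right) + 420840 = \left(\frac{18}{5} - 4\right) + 420840 = - \frac{2}{5} + 420840 = \frac{2104198}{5}$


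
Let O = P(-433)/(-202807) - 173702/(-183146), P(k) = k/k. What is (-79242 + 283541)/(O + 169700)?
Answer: 3794168585821889/3151625840145884 ≈ 1.2039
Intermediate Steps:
P(k) = 1
O = 17613899184/18571645411 (O = 1/(-202807) - 173702/(-183146) = 1*(-1/202807) - 173702*(-1/183146) = -1/202807 + 86851/91573 = 17613899184/18571645411 ≈ 0.94843)
(-79242 + 283541)/(O + 169700) = (-79242 + 283541)/(17613899184/18571645411 + 169700) = 204299/(3151625840145884/18571645411) = 204299*(18571645411/3151625840145884) = 3794168585821889/3151625840145884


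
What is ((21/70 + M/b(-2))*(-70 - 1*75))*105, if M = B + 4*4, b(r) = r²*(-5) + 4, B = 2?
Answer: 100485/8 ≈ 12561.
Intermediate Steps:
b(r) = 4 - 5*r² (b(r) = -5*r² + 4 = 4 - 5*r²)
M = 18 (M = 2 + 4*4 = 2 + 16 = 18)
((21/70 + M/b(-2))*(-70 - 1*75))*105 = ((21/70 + 18/(4 - 5*(-2)²))*(-70 - 1*75))*105 = ((21*(1/70) + 18/(4 - 5*4))*(-70 - 75))*105 = ((3/10 + 18/(4 - 20))*(-145))*105 = ((3/10 + 18/(-16))*(-145))*105 = ((3/10 + 18*(-1/16))*(-145))*105 = ((3/10 - 9/8)*(-145))*105 = -33/40*(-145)*105 = (957/8)*105 = 100485/8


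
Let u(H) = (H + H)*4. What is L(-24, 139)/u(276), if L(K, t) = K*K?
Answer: 6/23 ≈ 0.26087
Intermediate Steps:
u(H) = 8*H (u(H) = (2*H)*4 = 8*H)
L(K, t) = K²
L(-24, 139)/u(276) = (-24)²/((8*276)) = 576/2208 = 576*(1/2208) = 6/23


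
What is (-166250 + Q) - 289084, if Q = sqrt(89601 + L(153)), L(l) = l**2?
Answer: -455334 + sqrt(113010) ≈ -4.5500e+5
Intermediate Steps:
Q = sqrt(113010) (Q = sqrt(89601 + 153**2) = sqrt(89601 + 23409) = sqrt(113010) ≈ 336.17)
(-166250 + Q) - 289084 = (-166250 + sqrt(113010)) - 289084 = -455334 + sqrt(113010)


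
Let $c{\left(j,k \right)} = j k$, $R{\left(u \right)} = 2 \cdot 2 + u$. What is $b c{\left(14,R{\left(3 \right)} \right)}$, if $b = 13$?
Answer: $1274$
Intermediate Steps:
$R{\left(u \right)} = 4 + u$
$b c{\left(14,R{\left(3 \right)} \right)} = 13 \cdot 14 \left(4 + 3\right) = 13 \cdot 14 \cdot 7 = 13 \cdot 98 = 1274$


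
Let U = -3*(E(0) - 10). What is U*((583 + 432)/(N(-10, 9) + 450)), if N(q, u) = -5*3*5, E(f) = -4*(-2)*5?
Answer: -1218/5 ≈ -243.60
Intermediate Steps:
E(f) = 40 (E(f) = 8*5 = 40)
N(q, u) = -75 (N(q, u) = -15*5 = -75)
U = -90 (U = -3*(40 - 10) = -3*30 = -90)
U*((583 + 432)/(N(-10, 9) + 450)) = -90*(583 + 432)/(-75 + 450) = -91350/375 = -90*203/75 = -1218/5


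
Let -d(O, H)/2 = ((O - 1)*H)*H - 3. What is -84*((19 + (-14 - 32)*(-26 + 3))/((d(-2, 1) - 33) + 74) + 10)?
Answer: -134988/53 ≈ -2546.9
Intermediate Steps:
d(O, H) = 6 - 2*H**2*(-1 + O) (d(O, H) = -2*(((O - 1)*H)*H - 3) = -2*(((-1 + O)*H)*H - 3) = -2*((H*(-1 + O))*H - 3) = -2*(H**2*(-1 + O) - 3) = -2*(-3 + H**2*(-1 + O)) = 6 - 2*H**2*(-1 + O))
-84*((19 + (-14 - 32)*(-26 + 3))/((d(-2, 1) - 33) + 74) + 10) = -84*((19 + (-14 - 32)*(-26 + 3))/(((6 + 2*1**2 - 2*(-2)*1**2) - 33) + 74) + 10) = -84*((19 - 46*(-23))/(((6 + 2*1 - 2*(-2)*1) - 33) + 74) + 10) = -84*((19 + 1058)/(((6 + 2 + 4) - 33) + 74) + 10) = -84*(1077/((12 - 33) + 74) + 10) = -84*(1077/(-21 + 74) + 10) = -84*(1077/53 + 10) = -84*1607/53 = -134988/53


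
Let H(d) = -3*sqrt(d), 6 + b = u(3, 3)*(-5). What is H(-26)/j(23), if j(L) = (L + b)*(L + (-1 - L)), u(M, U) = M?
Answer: 3*I*sqrt(26)/2 ≈ 7.6485*I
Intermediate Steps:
b = -21 (b = -6 + 3*(-5) = -6 - 15 = -21)
j(L) = 21 - L (j(L) = (L - 21)*(L + (-1 - L)) = (-21 + L)*(-1) = 21 - L)
H(-26)/j(23) = (-3*I*sqrt(26))/(21 - 1*23) = (-3*I*sqrt(26))/(21 - 23) = -3*I*sqrt(26)/(-2) = -3*I*sqrt(26)*(-1/2) = 3*I*sqrt(26)/2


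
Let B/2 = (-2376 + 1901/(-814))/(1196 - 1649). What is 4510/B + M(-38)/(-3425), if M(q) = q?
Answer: 569601262184/1326136025 ≈ 429.52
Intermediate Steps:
B = 1935965/184371 (B = 2*((-2376 + 1901/(-814))/(1196 - 1649)) = 2*((-2376 + 1901*(-1/814))/(-453)) = 2*((-2376 - 1901/814)*(-1/453)) = 2*(-1935965/814*(-1/453)) = 2*(1935965/368742) = 1935965/184371 ≈ 10.500)
4510/B + M(-38)/(-3425) = 4510/(1935965/184371) - 38/(-3425) = 4510*(184371/1935965) - 38*(-1/3425) = 166302642/387193 + 38/3425 = 569601262184/1326136025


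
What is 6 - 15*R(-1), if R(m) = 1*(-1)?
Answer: 21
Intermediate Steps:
R(m) = -1
6 - 15*R(-1) = 6 - 15*(-1) = 6 + 15 = 21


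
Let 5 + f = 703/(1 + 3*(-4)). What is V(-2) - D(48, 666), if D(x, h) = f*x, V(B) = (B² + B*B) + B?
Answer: 36450/11 ≈ 3313.6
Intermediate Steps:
f = -758/11 (f = -5 + 703/(1 + 3*(-4)) = -5 + 703/(1 - 12) = -5 + 703/(-11) = -5 + 703*(-1/11) = -5 - 703/11 = -758/11 ≈ -68.909)
V(B) = B + 2*B² (V(B) = (B² + B²) + B = 2*B² + B = B + 2*B²)
D(x, h) = -758*x/11
V(-2) - D(48, 666) = -2*(1 + 2*(-2)) - (-758)*48/11 = -2*(1 - 4) - 1*(-36384/11) = -2*(-3) + 36384/11 = 6 + 36384/11 = 36450/11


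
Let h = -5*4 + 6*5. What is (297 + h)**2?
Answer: 94249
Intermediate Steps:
h = 10 (h = -20 + 30 = 10)
(297 + h)**2 = (297 + 10)**2 = 307**2 = 94249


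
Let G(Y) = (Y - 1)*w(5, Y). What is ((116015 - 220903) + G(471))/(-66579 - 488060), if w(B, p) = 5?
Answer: 102538/554639 ≈ 0.18487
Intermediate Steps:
G(Y) = -5 + 5*Y (G(Y) = (Y - 1)*5 = (-1 + Y)*5 = -5 + 5*Y)
((116015 - 220903) + G(471))/(-66579 - 488060) = ((116015 - 220903) + (-5 + 5*471))/(-66579 - 488060) = (-104888 + (-5 + 2355))/(-554639) = (-104888 + 2350)*(-1/554639) = -102538*(-1/554639) = 102538/554639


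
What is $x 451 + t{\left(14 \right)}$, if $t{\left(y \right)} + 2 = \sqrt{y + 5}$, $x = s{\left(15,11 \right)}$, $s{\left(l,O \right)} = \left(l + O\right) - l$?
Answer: $4959 + \sqrt{19} \approx 4963.4$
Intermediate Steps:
$s{\left(l,O \right)} = O$ ($s{\left(l,O \right)} = \left(O + l\right) - l = O$)
$x = 11$
$t{\left(y \right)} = -2 + \sqrt{5 + y}$ ($t{\left(y \right)} = -2 + \sqrt{y + 5} = -2 + \sqrt{5 + y}$)
$x 451 + t{\left(14 \right)} = 11 \cdot 451 - \left(2 - \sqrt{5 + 14}\right) = 4961 - \left(2 - \sqrt{19}\right) = 4959 + \sqrt{19}$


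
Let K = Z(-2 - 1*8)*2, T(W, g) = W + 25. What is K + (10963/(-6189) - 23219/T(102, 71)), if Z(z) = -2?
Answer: -148238704/786003 ≈ -188.60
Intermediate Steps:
T(W, g) = 25 + W
K = -4 (K = -2*2 = -4)
K + (10963/(-6189) - 23219/T(102, 71)) = -4 + (10963/(-6189) - 23219/(25 + 102)) = -4 + (10963*(-1/6189) - 23219/127) = -4 + (-10963/6189 - 23219*1/127) = -4 + (-10963/6189 - 23219/127) = -4 - 145094692/786003 = -148238704/786003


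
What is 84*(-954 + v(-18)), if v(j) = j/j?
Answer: -80052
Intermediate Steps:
v(j) = 1
84*(-954 + v(-18)) = 84*(-954 + 1) = 84*(-953) = -80052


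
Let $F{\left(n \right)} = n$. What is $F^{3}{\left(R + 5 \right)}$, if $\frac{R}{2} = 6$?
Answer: $4913$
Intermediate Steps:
$R = 12$ ($R = 2 \cdot 6 = 12$)
$F^{3}{\left(R + 5 \right)} = \left(12 + 5\right)^{3} = 17^{3} = 4913$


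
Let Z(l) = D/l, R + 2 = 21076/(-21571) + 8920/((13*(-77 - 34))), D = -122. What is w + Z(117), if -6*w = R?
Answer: 12331/25493 ≈ 0.48370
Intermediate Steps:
R = -700442/76479 (R = -2 + (21076/(-21571) + 8920/((13*(-77 - 34)))) = -2 + (21076*(-1/21571) + 8920/((13*(-111)))) = -2 + (-1916/1961 + 8920/(-1443)) = -2 + (-1916/1961 + 8920*(-1/1443)) = -2 + (-1916/1961 - 8920/1443) = -2 - 547484/76479 = -700442/76479 ≈ -9.1586)
w = 350221/229437 (w = -⅙*(-700442/76479) = 350221/229437 ≈ 1.5264)
Z(l) = -122/l
w + Z(117) = 350221/229437 - 122/117 = 12331/25493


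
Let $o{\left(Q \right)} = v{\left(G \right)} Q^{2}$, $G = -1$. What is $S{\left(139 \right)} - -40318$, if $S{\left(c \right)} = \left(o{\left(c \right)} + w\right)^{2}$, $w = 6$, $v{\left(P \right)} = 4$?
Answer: $5973784418$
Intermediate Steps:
$o{\left(Q \right)} = 4 Q^{2}$
$S{\left(c \right)} = \left(6 + 4 c^{2}\right)^{2}$ ($S{\left(c \right)} = \left(4 c^{2} + 6\right)^{2} = \left(6 + 4 c^{2}\right)^{2}$)
$S{\left(139 \right)} - -40318 = 4 \left(3 + 2 \cdot 139^{2}\right)^{2} - -40318 = 4 \left(3 + 2 \cdot 19321\right)^{2} + 40318 = 4 \left(3 + 38642\right)^{2} + 40318 = 4 \cdot 38645^{2} + 40318 = 4 \cdot 1493436025 + 40318 = 5973744100 + 40318 = 5973784418$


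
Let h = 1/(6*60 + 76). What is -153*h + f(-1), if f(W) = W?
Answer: -589/436 ≈ -1.3509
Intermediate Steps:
h = 1/436 (h = 1/(360 + 76) = 1/436 ≈ 0.0022936)
-153*h + f(-1) = -153*1/436 - 1 = -153/436 - 1 = -589/436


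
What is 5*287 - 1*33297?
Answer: -31862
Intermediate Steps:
5*287 - 1*33297 = 1435 - 33297 = -31862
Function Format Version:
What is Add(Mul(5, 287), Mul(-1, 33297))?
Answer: -31862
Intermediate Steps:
Add(Mul(5, 287), Mul(-1, 33297)) = Add(1435, -33297) = -31862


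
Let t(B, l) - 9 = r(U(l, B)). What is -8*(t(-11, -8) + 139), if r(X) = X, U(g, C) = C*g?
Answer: -1888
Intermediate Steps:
t(B, l) = 9 + B*l
-8*(t(-11, -8) + 139) = -8*((9 - 11*(-8)) + 139) = -8*((9 + 88) + 139) = -8*(97 + 139) = -8*236 = -1888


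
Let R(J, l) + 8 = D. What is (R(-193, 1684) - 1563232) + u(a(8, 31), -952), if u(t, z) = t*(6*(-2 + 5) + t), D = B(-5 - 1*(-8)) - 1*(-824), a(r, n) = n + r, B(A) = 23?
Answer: -1560170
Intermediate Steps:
D = 847 (D = 23 - 1*(-824) = 23 + 824 = 847)
R(J, l) = 839 (R(J, l) = -8 + 847 = 839)
u(t, z) = t*(18 + t) (u(t, z) = t*(6*3 + t) = t*(18 + t))
(R(-193, 1684) - 1563232) + u(a(8, 31), -952) = (839 - 1563232) + (31 + 8)*(18 + (31 + 8)) = -1562393 + 39*(18 + 39) = -1562393 + 39*57 = -1562393 + 2223 = -1560170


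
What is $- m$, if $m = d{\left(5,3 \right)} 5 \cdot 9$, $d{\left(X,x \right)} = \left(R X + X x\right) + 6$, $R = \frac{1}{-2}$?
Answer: $- \frac{1665}{2} \approx -832.5$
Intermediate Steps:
$R = - \frac{1}{2} \approx -0.5$
$d{\left(X,x \right)} = 6 - \frac{X}{2} + X x$ ($d{\left(X,x \right)} = \left(- \frac{X}{2} + X x\right) + 6 = 6 - \frac{X}{2} + X x$)
$m = \frac{1665}{2}$ ($m = \left(6 - \frac{5}{2} + 5 \cdot 3\right) 5 \cdot 9 = \left(6 - \frac{5}{2} + 15\right) 5 \cdot 9 = \frac{37}{2} \cdot 5 \cdot 9 = \frac{185}{2} \cdot 9 = \frac{1665}{2} \approx 832.5$)
$- m = \left(-1\right) \frac{1665}{2} = - \frac{1665}{2}$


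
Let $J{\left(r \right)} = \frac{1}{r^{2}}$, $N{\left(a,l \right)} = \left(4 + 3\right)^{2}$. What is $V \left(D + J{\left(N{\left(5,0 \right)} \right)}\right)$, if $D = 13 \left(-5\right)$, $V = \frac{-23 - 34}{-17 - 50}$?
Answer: $- \frac{8895648}{160867} \approx -55.298$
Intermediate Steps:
$N{\left(a,l \right)} = 49$ ($N{\left(a,l \right)} = 7^{2} = 49$)
$V = \frac{57}{67}$ ($V = - \frac{57}{-67} = \left(-57\right) \left(- \frac{1}{67}\right) = \frac{57}{67} \approx 0.85075$)
$J{\left(r \right)} = \frac{1}{r^{2}}$
$D = -65$
$V \left(D + J{\left(N{\left(5,0 \right)} \right)}\right) = \frac{57 \left(-65 + \frac{1}{2401}\right)}{67} = \frac{57}{67} \left(- \frac{156064}{2401}\right) = - \frac{8895648}{160867}$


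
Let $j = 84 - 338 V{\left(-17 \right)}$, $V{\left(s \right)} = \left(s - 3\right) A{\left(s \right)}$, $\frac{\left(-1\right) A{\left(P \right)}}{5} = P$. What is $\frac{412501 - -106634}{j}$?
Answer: $\frac{519135}{574684} \approx 0.90334$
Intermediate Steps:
$A{\left(P \right)} = - 5 P$
$V{\left(s \right)} = - 5 s \left(-3 + s\right)$ ($V{\left(s \right)} = \left(s - 3\right) \left(- 5 s\right) = \left(-3 + s\right) \left(- 5 s\right) = - 5 s \left(-3 + s\right)$)
$j = 574684$ ($j = 84 - 338 \cdot 5 \left(-17\right) \left(3 - -17\right) = 84 - 338 \cdot 5 \left(-17\right) \left(3 + 17\right) = 84 - 338 \cdot 5 \left(-17\right) 20 = 84 - -574600 = 84 + 574600 = 574684$)
$\frac{412501 - -106634}{j} = \frac{412501 - -106634}{574684} = \left(412501 + 106634\right) \frac{1}{574684} = 519135 \cdot \frac{1}{574684} = \frac{519135}{574684}$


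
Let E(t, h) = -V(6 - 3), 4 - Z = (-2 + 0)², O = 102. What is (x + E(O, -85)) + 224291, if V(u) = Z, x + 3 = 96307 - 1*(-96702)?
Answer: 417297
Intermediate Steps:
Z = 0 (Z = 4 - (-2 + 0)² = 4 - 1*(-2)² = 4 - 1*4 = 4 - 4 = 0)
x = 193006 (x = -3 + (96307 - 1*(-96702)) = -3 + (96307 + 96702) = -3 + 193009 = 193006)
V(u) = 0
E(t, h) = 0 (E(t, h) = -1*0 = 0)
(x + E(O, -85)) + 224291 = (193006 + 0) + 224291 = 193006 + 224291 = 417297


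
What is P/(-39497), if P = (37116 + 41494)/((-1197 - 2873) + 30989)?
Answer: -78610/1063219743 ≈ -7.3936e-5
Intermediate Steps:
P = 78610/26919 (P = 78610/(-4070 + 30989) = 78610/26919 ≈ 2.9202)
P/(-39497) = (78610/26919)/(-39497) = (78610/26919)*(-1/39497) = -78610/1063219743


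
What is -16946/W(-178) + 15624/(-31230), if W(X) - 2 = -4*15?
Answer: 14675483/50315 ≈ 291.67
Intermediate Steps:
W(X) = -58 (W(X) = 2 - 4*15 = 2 - 60 = -58)
-16946/W(-178) + 15624/(-31230) = -16946/(-58) + 15624/(-31230) = -16946*(-1/58) + 15624*(-1/31230) = 8473/29 - 868/1735 = 14675483/50315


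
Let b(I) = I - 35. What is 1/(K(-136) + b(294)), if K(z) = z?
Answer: 1/123 ≈ 0.0081301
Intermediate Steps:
b(I) = -35 + I
1/(K(-136) + b(294)) = 1/(-136 + (-35 + 294)) = 1/(-136 + 259) = 1/123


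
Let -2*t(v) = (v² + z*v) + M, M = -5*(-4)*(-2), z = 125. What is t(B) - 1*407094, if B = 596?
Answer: -621932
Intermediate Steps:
M = -40 (M = 20*(-2) = -40)
t(v) = 20 - 125*v/2 - v²/2 (t(v) = -((v² + 125*v) - 40)/2 = -(-40 + v² + 125*v)/2 = 20 - 125*v/2 - v²/2)
t(B) - 1*407094 = (20 - 125/2*596 - ½*596²) - 1*407094 = (20 - 37250 - ½*355216) - 407094 = (20 - 37250 - 177608) - 407094 = -214838 - 407094 = -621932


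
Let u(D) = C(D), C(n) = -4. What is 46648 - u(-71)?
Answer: 46652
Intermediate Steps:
u(D) = -4
46648 - u(-71) = 46648 - 1*(-4) = 46648 + 4 = 46652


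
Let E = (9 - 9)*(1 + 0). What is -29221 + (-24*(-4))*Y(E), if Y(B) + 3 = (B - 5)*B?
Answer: -29509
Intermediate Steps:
E = 0 (E = 0*1 = 0)
Y(B) = -3 + B*(-5 + B) (Y(B) = -3 + (B - 5)*B = -3 + (-5 + B)*B = -3 + B*(-5 + B))
-29221 + (-24*(-4))*Y(E) = -29221 + (-24*(-4))*(-3 + 0² - 5*0) = -29221 + 96*(-3 + 0 + 0) = -29221 + 96*(-3) = -29221 - 288 = -29509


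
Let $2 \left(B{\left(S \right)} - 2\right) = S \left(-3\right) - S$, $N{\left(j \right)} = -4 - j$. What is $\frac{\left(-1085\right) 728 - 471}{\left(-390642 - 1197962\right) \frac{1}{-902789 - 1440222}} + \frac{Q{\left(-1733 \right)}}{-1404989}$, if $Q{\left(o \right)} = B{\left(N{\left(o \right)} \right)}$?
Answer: $- \frac{2601760151737534105}{2231971145356} \approx -1.1657 \cdot 10^{6}$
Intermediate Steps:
$B{\left(S \right)} = 2 - 2 S$ ($B{\left(S \right)} = 2 + \frac{S \left(-3\right) - S}{2} = 2 + \frac{- 3 S - S}{2} = 2 + \frac{\left(-4\right) S}{2} = 2 - 2 S$)
$Q{\left(o \right)} = 10 + 2 o$ ($Q{\left(o \right)} = 2 - 2 \left(-4 - o\right) = 2 + \left(8 + 2 o\right) = 10 + 2 o$)
$\frac{\left(-1085\right) 728 - 471}{\left(-390642 - 1197962\right) \frac{1}{-902789 - 1440222}} + \frac{Q{\left(-1733 \right)}}{-1404989} = \frac{\left(-1085\right) 728 - 471}{\left(-390642 - 1197962\right) \frac{1}{-902789 - 1440222}} + \frac{10 + 2 \left(-1733\right)}{-1404989} = \frac{-789880 - 471}{\left(-1588604\right) \frac{1}{-2343011}} + \left(10 - 3466\right) \left(- \frac{1}{1404989}\right) = - \frac{790351}{\left(-1588604\right) \left(- \frac{1}{2343011}\right)} - - \frac{3456}{1404989} = - \frac{790351}{\frac{1588604}{2343011}} + \frac{3456}{1404989} = \left(-790351\right) \frac{2343011}{1588604} + \frac{3456}{1404989} = - \frac{1851801086861}{1588604} + \frac{3456}{1404989} = - \frac{2601760151737534105}{2231971145356}$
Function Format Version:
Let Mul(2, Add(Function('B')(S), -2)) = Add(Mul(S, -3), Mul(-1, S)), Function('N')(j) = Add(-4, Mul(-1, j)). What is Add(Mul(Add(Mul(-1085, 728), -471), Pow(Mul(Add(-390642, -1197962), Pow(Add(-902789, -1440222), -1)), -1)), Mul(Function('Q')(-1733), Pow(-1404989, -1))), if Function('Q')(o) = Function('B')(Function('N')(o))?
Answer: Rational(-2601760151737534105, 2231971145356) ≈ -1.1657e+6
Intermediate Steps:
Function('B')(S) = Add(2, Mul(-2, S)) (Function('B')(S) = Add(2, Mul(Rational(1, 2), Add(Mul(S, -3), Mul(-1, S)))) = Add(2, Mul(Rational(1, 2), Add(Mul(-3, S), Mul(-1, S)))) = Add(2, Mul(Rational(1, 2), Mul(-4, S))) = Add(2, Mul(-2, S)))
Function('Q')(o) = Add(10, Mul(2, o)) (Function('Q')(o) = Add(2, Mul(-2, Add(-4, Mul(-1, o)))) = Add(2, Add(8, Mul(2, o))) = Add(10, Mul(2, o)))
Add(Mul(Add(Mul(-1085, 728), -471), Pow(Mul(Add(-390642, -1197962), Pow(Add(-902789, -1440222), -1)), -1)), Mul(Function('Q')(-1733), Pow(-1404989, -1))) = Add(Mul(Add(Mul(-1085, 728), -471), Pow(Mul(Add(-390642, -1197962), Pow(Add(-902789, -1440222), -1)), -1)), Mul(Add(10, Mul(2, -1733)), Pow(-1404989, -1))) = Add(Mul(Add(-789880, -471), Pow(Mul(-1588604, Pow(-2343011, -1)), -1)), Mul(Add(10, -3466), Rational(-1, 1404989))) = Add(Mul(-790351, Pow(Mul(-1588604, Rational(-1, 2343011)), -1)), Mul(-3456, Rational(-1, 1404989))) = Add(Mul(-790351, Pow(Rational(1588604, 2343011), -1)), Rational(3456, 1404989)) = Add(Mul(-790351, Rational(2343011, 1588604)), Rational(3456, 1404989)) = Add(Rational(-1851801086861, 1588604), Rational(3456, 1404989)) = Rational(-2601760151737534105, 2231971145356)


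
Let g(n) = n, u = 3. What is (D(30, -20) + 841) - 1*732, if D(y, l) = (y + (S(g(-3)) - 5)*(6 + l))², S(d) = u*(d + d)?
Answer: 124013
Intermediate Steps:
S(d) = 6*d (S(d) = 3*(d + d) = 3*(2*d) = 6*d)
D(y, l) = (-138 + y - 23*l)² (D(y, l) = (y + (6*(-3) - 5)*(6 + l))² = (y + (-18 - 5)*(6 + l))² = (y - 23*(6 + l))² = (y + (-138 - 23*l))² = (-138 + y - 23*l)²)
(D(30, -20) + 841) - 1*732 = ((138 - 1*30 + 23*(-20))² + 841) - 1*732 = ((138 - 30 - 460)² + 841) - 732 = ((-352)² + 841) - 732 = (123904 + 841) - 732 = 124745 - 732 = 124013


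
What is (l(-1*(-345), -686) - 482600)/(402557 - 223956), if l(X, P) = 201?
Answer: -482399/178601 ≈ -2.7010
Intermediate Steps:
(l(-1*(-345), -686) - 482600)/(402557 - 223956) = (201 - 482600)/(402557 - 223956) = -482399/178601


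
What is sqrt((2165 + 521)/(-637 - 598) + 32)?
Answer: sqrt(45489990)/1235 ≈ 5.4612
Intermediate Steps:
sqrt((2165 + 521)/(-637 - 598) + 32) = sqrt(2686/(-1235) + 32) = sqrt(2686*(-1/1235) + 32) = sqrt(-2686/1235 + 32) = sqrt(36834/1235) = sqrt(45489990)/1235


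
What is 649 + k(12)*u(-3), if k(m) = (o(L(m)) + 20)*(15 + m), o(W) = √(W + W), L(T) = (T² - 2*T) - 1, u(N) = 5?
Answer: 3349 + 135*√238 ≈ 5431.7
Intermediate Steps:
L(T) = -1 + T² - 2*T
o(W) = √2*√W (o(W) = √(2*W) = √2*√W)
k(m) = (15 + m)*(20 + √2*√(-1 + m² - 2*m)) (k(m) = (√2*√(-1 + m² - 2*m) + 20)*(15 + m) = (20 + √2*√(-1 + m² - 2*m))*(15 + m) = (15 + m)*(20 + √2*√(-1 + m² - 2*m)))
649 + k(12)*u(-3) = 649 + (300 + 15*√(-2 - 4*12 + 2*12²) + 20*12 + 12*√(-2 - 4*12 + 2*12²))*5 = 649 + (300 + 15*√(-2 - 48 + 2*144) + 240 + 12*√(-2 - 48 + 2*144))*5 = 649 + (300 + 15*√(-2 - 48 + 288) + 240 + 12*√(-2 - 48 + 288))*5 = 649 + (300 + 15*√238 + 240 + 12*√238)*5 = 649 + (540 + 27*√238)*5 = 649 + (2700 + 135*√238) = 3349 + 135*√238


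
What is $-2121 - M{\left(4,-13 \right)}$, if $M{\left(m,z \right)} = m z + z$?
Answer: $-2056$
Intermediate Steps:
$M{\left(m,z \right)} = z + m z$
$-2121 - M{\left(4,-13 \right)} = -2121 - - 13 \left(1 + 4\right) = -2121 - \left(-13\right) 5 = -2121 - -65 = -2121 + 65 = -2056$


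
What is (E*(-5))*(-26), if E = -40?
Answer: -5200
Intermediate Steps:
(E*(-5))*(-26) = -40*(-5)*(-26) = 200*(-26) = -5200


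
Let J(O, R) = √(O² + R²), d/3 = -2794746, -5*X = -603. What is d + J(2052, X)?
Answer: -8384238 + 9*√1304089/5 ≈ -8.3822e+6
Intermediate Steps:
X = 603/5 (X = -⅕*(-603) = 603/5 ≈ 120.60)
d = -8384238 (d = 3*(-2794746) = -8384238)
d + J(2052, X) = -8384238 + √(2052² + (603/5)²) = -8384238 + √(4210704 + 363609/25) = -8384238 + √(105631209/25) = -8384238 + 9*√1304089/5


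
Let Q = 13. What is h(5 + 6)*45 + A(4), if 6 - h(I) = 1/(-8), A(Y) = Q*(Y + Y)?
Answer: 3037/8 ≈ 379.63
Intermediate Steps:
A(Y) = 26*Y (A(Y) = 13*(Y + Y) = 13*(2*Y) = 26*Y)
h(I) = 49/8 (h(I) = 6 - 1/(-8) = 6 - (-1)/8 = 6 - 1*(-⅛) = 6 + ⅛ = 49/8)
h(5 + 6)*45 + A(4) = (49/8)*45 + 26*4 = 2205/8 + 104 = 3037/8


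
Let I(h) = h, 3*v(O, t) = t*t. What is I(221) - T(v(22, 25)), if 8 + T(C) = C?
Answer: 62/3 ≈ 20.667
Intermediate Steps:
v(O, t) = t**2/3 (v(O, t) = (t*t)/3 = t**2/3)
T(C) = -8 + C
I(221) - T(v(22, 25)) = 221 - (-8 + (1/3)*25**2) = 221 - (-8 + (1/3)*625) = 221 - (-8 + 625/3) = 221 - 1*601/3 = 221 - 601/3 = 62/3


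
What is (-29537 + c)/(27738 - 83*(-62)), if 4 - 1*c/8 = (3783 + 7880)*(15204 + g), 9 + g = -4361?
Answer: -1010885041/32884 ≈ -30741.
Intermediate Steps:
g = -4370 (g = -9 - 4361 = -4370)
c = -1010855504 (c = 32 - 8*(3783 + 7880)*(15204 - 4370) = 32 - 93304*10834 = 32 - 8*126356942 = 32 - 1010855536 = -1010855504)
(-29537 + c)/(27738 - 83*(-62)) = (-29537 - 1010855504)/(27738 - 83*(-62)) = -1010885041/(27738 + 5146) = -1010885041/32884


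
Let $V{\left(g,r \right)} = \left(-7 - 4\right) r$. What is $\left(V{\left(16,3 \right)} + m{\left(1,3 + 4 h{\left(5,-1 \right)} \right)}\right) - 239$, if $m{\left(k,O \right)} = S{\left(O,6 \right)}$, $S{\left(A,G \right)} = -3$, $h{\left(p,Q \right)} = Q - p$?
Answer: $-275$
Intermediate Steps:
$V{\left(g,r \right)} = - 11 r$
$m{\left(k,O \right)} = -3$
$\left(V{\left(16,3 \right)} + m{\left(1,3 + 4 h{\left(5,-1 \right)} \right)}\right) - 239 = \left(\left(-11\right) 3 - 3\right) - 239 = \left(-33 - 3\right) - 239 = -36 - 239 = -275$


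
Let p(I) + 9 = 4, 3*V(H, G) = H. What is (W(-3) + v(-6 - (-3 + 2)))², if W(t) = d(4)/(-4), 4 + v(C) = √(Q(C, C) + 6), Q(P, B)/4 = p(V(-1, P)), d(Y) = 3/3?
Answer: 65/16 - 17*I*√14/2 ≈ 4.0625 - 31.804*I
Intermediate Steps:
V(H, G) = H/3
d(Y) = 1 (d(Y) = 3*(⅓) = 1)
p(I) = -5 (p(I) = -9 + 4 = -5)
Q(P, B) = -20 (Q(P, B) = 4*(-5) = -20)
v(C) = -4 + I*√14 (v(C) = -4 + √(-20 + 6) = -4 + √(-14) = -4 + I*√14)
W(t) = -¼ (W(t) = 1/(-4) = 1*(-¼) = -¼)
(W(-3) + v(-6 - (-3 + 2)))² = (-¼ + (-4 + I*√14))² = (-17/4 + I*√14)²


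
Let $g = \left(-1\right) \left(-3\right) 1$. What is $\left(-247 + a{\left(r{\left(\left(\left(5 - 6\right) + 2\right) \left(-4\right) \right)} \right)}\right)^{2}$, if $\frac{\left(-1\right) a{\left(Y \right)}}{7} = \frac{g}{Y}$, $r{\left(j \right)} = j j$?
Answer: $\frac{15784729}{256} \approx 61659.0$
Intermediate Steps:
$g = 3$ ($g = 3 \cdot 1 = 3$)
$r{\left(j \right)} = j^{2}$
$a{\left(Y \right)} = - \frac{21}{Y}$ ($a{\left(Y \right)} = - 7 \frac{3}{Y} = - \frac{21}{Y}$)
$\left(-247 + a{\left(r{\left(\left(\left(5 - 6\right) + 2\right) \left(-4\right) \right)} \right)}\right)^{2} = \left(-247 - \frac{21}{\left(\left(\left(5 - 6\right) + 2\right) \left(-4\right)\right)^{2}}\right)^{2} = \left(-247 - \frac{21}{\left(\left(-1 + 2\right) \left(-4\right)\right)^{2}}\right)^{2} = \left(-247 - \frac{21}{\left(1 \left(-4\right)\right)^{2}}\right)^{2} = \left(-247 - \frac{21}{\left(-4\right)^{2}}\right)^{2} = \left(-247 - \frac{21}{16}\right)^{2} = \left(- \frac{3973}{16}\right)^{2} = \frac{15784729}{256}$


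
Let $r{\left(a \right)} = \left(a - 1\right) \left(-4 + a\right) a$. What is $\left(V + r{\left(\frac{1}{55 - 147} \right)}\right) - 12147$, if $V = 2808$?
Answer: $- \frac{7272201549}{778688} \approx -9339.0$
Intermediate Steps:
$r{\left(a \right)} = a \left(-1 + a\right) \left(-4 + a\right)$ ($r{\left(a \right)} = \left(-1 + a\right) a \left(-4 + a\right) = a \left(-1 + a\right) \left(-4 + a\right)$)
$\left(V + r{\left(\frac{1}{55 - 147} \right)}\right) - 12147 = \left(2808 + \frac{4 + \left(\frac{1}{55 - 147}\right)^{2} - \frac{5}{55 - 147}}{55 - 147}\right) - 12147 = \left(2808 + \frac{4 + \left(\frac{1}{-92}\right)^{2} - \frac{5}{-92}}{-92}\right) - 12147 = \left(2808 - \frac{4 + \left(- \frac{1}{92}\right)^{2} - - \frac{5}{92}}{92}\right) - 12147 = \left(2808 - \frac{4 + \frac{1}{8464} + \frac{5}{92}}{92}\right) - 12147 = \left(2808 - \frac{34317}{778688}\right) - 12147 = \frac{2186521587}{778688} - 12147 = - \frac{7272201549}{778688}$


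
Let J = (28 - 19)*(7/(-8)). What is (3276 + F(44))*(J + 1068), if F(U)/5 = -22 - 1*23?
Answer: 25875531/8 ≈ 3.2344e+6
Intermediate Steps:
F(U) = -225 (F(U) = 5*(-22 - 1*23) = 5*(-22 - 23) = 5*(-45) = -225)
J = -63/8 (J = 9*(7*(-1/8)) = 9*(-7/8) = -63/8 ≈ -7.8750)
(3276 + F(44))*(J + 1068) = (3276 - 225)*(-63/8 + 1068) = 3051*(8481/8) = 25875531/8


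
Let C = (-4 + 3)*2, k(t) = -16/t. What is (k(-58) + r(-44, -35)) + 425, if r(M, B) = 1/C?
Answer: 24637/58 ≈ 424.78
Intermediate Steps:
C = -2 (C = -1*2 = -2)
r(M, B) = -½ (r(M, B) = 1/(-2) = -½)
(k(-58) + r(-44, -35)) + 425 = (-16/(-58) - ½) + 425 = (-16*(-1/58) - ½) + 425 = (8/29 - ½) + 425 = -13/58 + 425 = 24637/58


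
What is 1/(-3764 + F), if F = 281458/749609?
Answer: -749609/2821246818 ≈ -0.00026570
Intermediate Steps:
F = 281458/749609 (F = 281458*(1/749609) = 281458/749609 ≈ 0.37547)
1/(-3764 + F) = 1/(-3764 + 281458/749609) = 1/(-2821246818/749609) = -749609/2821246818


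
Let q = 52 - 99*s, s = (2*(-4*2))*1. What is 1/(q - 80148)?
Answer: -1/78512 ≈ -1.2737e-5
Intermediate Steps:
s = -16 (s = (2*(-8))*1 = -16*1 = -16)
q = 1636 (q = 52 - 99*(-16) = 52 + 1584 = 1636)
1/(q - 80148) = 1/(1636 - 80148) = 1/(-78512) = -1/78512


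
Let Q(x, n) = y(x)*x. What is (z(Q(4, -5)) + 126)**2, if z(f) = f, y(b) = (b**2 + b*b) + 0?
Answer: 64516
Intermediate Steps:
y(b) = 2*b**2 (y(b) = (b**2 + b**2) + 0 = 2*b**2 + 0 = 2*b**2)
Q(x, n) = 2*x**3 (Q(x, n) = (2*x**2)*x = 2*x**3)
(z(Q(4, -5)) + 126)**2 = (2*4**3 + 126)**2 = (2*64 + 126)**2 = (128 + 126)**2 = 254**2 = 64516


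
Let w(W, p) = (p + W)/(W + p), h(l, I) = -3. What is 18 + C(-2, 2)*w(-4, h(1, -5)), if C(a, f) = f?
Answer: 20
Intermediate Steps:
w(W, p) = 1 (w(W, p) = (W + p)/(W + p) = 1)
18 + C(-2, 2)*w(-4, h(1, -5)) = 18 + 2*1 = 18 + 2 = 20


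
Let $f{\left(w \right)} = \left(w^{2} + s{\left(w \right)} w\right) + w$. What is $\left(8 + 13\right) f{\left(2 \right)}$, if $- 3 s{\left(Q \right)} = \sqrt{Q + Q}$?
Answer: $98$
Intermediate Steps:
$s{\left(Q \right)} = - \frac{\sqrt{2} \sqrt{Q}}{3}$ ($s{\left(Q \right)} = - \frac{\sqrt{Q + Q}}{3} = - \frac{\sqrt{2 Q}}{3} = - \frac{\sqrt{2} \sqrt{Q}}{3}$)
$f{\left(w \right)} = w + w^{2} - \frac{\sqrt{2} w^{\frac{3}{2}}}{3}$ ($f{\left(w \right)} = \left(w^{2} + - \frac{\sqrt{2} \sqrt{w}}{3} w\right) + w = \left(w^{2} - \frac{\sqrt{2} w^{\frac{3}{2}}}{3}\right) + w = w + w^{2} - \frac{\sqrt{2} w^{\frac{3}{2}}}{3}$)
$\left(8 + 13\right) f{\left(2 \right)} = \left(8 + 13\right) \left(2 + 2^{2} - \frac{\sqrt{2} \cdot 2^{\frac{3}{2}}}{3}\right) = 21 \left(2 + 4 - \frac{\sqrt{2} \cdot 2 \sqrt{2}}{3}\right) = 21 \left(2 + 4 - \frac{4}{3}\right) = 21 \cdot \frac{14}{3} = 98$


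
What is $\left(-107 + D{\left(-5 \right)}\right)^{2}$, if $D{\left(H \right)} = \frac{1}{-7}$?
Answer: $\frac{562500}{49} \approx 11480.0$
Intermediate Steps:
$D{\left(H \right)} = - \frac{1}{7}$
$\left(-107 + D{\left(-5 \right)}\right)^{2} = \left(-107 - \frac{1}{7}\right)^{2} = \left(- \frac{750}{7}\right)^{2} = \frac{562500}{49}$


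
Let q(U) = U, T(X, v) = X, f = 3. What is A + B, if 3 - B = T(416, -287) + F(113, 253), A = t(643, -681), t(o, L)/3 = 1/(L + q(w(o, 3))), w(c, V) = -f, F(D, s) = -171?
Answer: -55177/228 ≈ -242.00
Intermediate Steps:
w(c, V) = -3 (w(c, V) = -1*3 = -3)
t(o, L) = 3/(-3 + L) (t(o, L) = 3/(L - 3) = 3/(-3 + L))
A = -1/228 (A = 3/(-3 - 681) = 3/(-684) = 3*(-1/684) = -1/228 ≈ -0.0043860)
B = -242 (B = 3 - (416 - 171) = 3 - 1*245 = 3 - 245 = -242)
A + B = -1/228 - 242 = -55177/228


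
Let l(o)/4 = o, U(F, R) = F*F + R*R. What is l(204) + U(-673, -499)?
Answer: 702746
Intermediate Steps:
U(F, R) = F² + R²
l(o) = 4*o
l(204) + U(-673, -499) = 4*204 + ((-673)² + (-499)²) = 816 + (452929 + 249001) = 816 + 701930 = 702746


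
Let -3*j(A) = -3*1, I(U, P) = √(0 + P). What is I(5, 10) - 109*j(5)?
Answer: -109 + √10 ≈ -105.84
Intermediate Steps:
I(U, P) = √P
j(A) = 1 (j(A) = -(-1) = -⅓*(-3) = 1)
I(5, 10) - 109*j(5) = √10 - 109*1 = √10 - 109 = -109 + √10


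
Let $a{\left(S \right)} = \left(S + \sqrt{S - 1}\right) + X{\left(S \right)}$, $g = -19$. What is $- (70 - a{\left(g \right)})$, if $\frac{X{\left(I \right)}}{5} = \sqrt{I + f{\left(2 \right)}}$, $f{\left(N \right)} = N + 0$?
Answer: $-89 + 2 i \sqrt{5} + 5 i \sqrt{17} \approx -89.0 + 25.088 i$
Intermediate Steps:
$f{\left(N \right)} = N$
$X{\left(I \right)} = 5 \sqrt{2 + I}$ ($X{\left(I \right)} = 5 \sqrt{I + 2} = 5 \sqrt{2 + I}$)
$a{\left(S \right)} = S + \sqrt{-1 + S} + 5 \sqrt{2 + S}$ ($a{\left(S \right)} = \left(S + \sqrt{S - 1}\right) + 5 \sqrt{2 + S} = \left(S + \sqrt{-1 + S}\right) + 5 \sqrt{2 + S} = S + \sqrt{-1 + S} + 5 \sqrt{2 + S}$)
$- (70 - a{\left(g \right)}) = - (70 - \left(-19 + \sqrt{-1 - 19} + 5 \sqrt{2 - 19}\right)) = - (70 - \left(-19 + \sqrt{-20} + 5 \sqrt{-17}\right)) = - (70 - \left(-19 + 2 i \sqrt{5} + 5 i \sqrt{17}\right)) = - (89 - 5 i \sqrt{17} - 2 i \sqrt{5}) = -89 + 2 i \sqrt{5} + 5 i \sqrt{17}$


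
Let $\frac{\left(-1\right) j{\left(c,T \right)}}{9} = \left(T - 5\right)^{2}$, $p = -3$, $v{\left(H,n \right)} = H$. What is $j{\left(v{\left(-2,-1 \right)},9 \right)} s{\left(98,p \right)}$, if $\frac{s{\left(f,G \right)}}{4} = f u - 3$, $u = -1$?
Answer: $58176$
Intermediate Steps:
$j{\left(c,T \right)} = - 9 \left(-5 + T\right)^{2}$ ($j{\left(c,T \right)} = - 9 \left(T - 5\right)^{2} = - 9 \left(-5 + T\right)^{2}$)
$s{\left(f,G \right)} = -12 - 4 f$ ($s{\left(f,G \right)} = 4 \left(f \left(-1\right) - 3\right) = 4 \left(- f - 3\right) = 4 \left(-3 - f\right) = -12 - 4 f$)
$j{\left(v{\left(-2,-1 \right)},9 \right)} s{\left(98,p \right)} = - 9 \left(-5 + 9\right)^{2} \left(-12 - 392\right) = - 9 \cdot 4^{2} \left(-12 - 392\right) = \left(-9\right) 16 \left(-404\right) = \left(-144\right) \left(-404\right) = 58176$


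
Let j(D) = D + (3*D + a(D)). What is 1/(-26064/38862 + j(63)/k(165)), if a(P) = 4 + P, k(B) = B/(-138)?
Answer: -10795/2887346 ≈ -0.0037387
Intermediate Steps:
k(B) = -B/138 (k(B) = B*(-1/138) = -B/138)
j(D) = 4 + 5*D (j(D) = D + (3*D + (4 + D)) = D + (4 + 4*D) = 4 + 5*D)
1/(-26064/38862 + j(63)/k(165)) = 1/(-26064/38862 + (4 + 5*63)/((-1/138*165))) = 1/(-26064*1/38862 + (4 + 315)/(-55/46)) = 1/(-1448/2159 + 319*(-46/55)) = 1/(-1448/2159 - 1334/5) = 1/(-2887346/10795) = -10795/2887346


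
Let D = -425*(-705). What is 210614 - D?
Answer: -89011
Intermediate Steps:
D = 299625
210614 - D = 210614 - 1*299625 = 210614 - 299625 = -89011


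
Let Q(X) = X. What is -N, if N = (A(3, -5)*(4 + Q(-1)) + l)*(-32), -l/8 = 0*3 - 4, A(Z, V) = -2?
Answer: 832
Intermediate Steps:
l = 32 (l = -8*(0*3 - 4) = -8*(0 - 4) = -8*(-4) = 32)
N = -832 (N = (-2*(4 - 1) + 32)*(-32) = (-2*3 + 32)*(-32) = (-6 + 32)*(-32) = 26*(-32) = -832)
-N = -1*(-832) = 832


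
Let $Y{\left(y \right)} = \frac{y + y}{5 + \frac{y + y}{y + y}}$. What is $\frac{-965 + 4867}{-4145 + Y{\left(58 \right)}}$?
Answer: $- \frac{11706}{12377} \approx -0.94579$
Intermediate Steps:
$Y{\left(y \right)} = \frac{y}{3}$ ($Y{\left(y \right)} = \frac{2 y}{5 + \frac{2 y}{2 y}} = \frac{2 y}{5 + 2 y \frac{1}{2 y}} = \frac{2 y}{5 + 1} = \frac{2 y}{6} = 2 y \frac{1}{6} = \frac{y}{3}$)
$\frac{-965 + 4867}{-4145 + Y{\left(58 \right)}} = \frac{-965 + 4867}{-4145 + \frac{1}{3} \cdot 58} = \frac{3902}{-4145 + \frac{58}{3}} = \frac{3902}{- \frac{12377}{3}} = 3902 \left(- \frac{3}{12377}\right) = - \frac{11706}{12377}$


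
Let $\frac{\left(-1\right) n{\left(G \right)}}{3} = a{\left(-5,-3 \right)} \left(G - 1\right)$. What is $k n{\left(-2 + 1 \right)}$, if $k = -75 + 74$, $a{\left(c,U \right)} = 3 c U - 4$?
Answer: $-246$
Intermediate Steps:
$a{\left(c,U \right)} = -4 + 3 U c$ ($a{\left(c,U \right)} = 3 U c - 4 = -4 + 3 U c$)
$k = -1$
$n{\left(G \right)} = 123 - 123 G$ ($n{\left(G \right)} = - 3 \left(-4 + 3 \left(-3\right) \left(-5\right)\right) \left(G - 1\right) = - 3 \left(-4 + 45\right) \left(-1 + G\right) = - 3 \cdot 41 \left(-1 + G\right) = - 3 \left(-41 + 41 G\right) = 123 - 123 G$)
$k n{\left(-2 + 1 \right)} = - (123 - 123 \left(-2 + 1\right)) = - (123 - -123) = - (123 + 123) = \left(-1\right) 246 = -246$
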